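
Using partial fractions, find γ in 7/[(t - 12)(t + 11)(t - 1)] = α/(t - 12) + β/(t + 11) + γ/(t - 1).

Cover-up at t = 1: γ = 7/[(1 - 12)(1 + 11)] = 7/[(-11)(12)] = -7/132


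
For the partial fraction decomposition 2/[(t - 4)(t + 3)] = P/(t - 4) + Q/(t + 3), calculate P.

Cover-up at t = 4: P = 2/(4 + 3) = 2/7


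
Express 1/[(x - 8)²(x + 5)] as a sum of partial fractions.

Cover-up at x=-5: R = 1/(-5 - 8)² = 1/169. Cover-up at x=8: Q = 1/(8 + 5) = 1/13. Comparing x² coeff: P = -R = -1/169
Result: (-1/169)/(x - 8) + (1/13)/(x - 8)² + (1/169)/(x + 5)


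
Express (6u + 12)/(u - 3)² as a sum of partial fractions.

(6u + 12) = α(u - 3) + β. At u = 3: β = 6·3 + 12 = 30. Coeff of u: α = 6
Result: 6/(u - 3) + 30/(u - 3)²


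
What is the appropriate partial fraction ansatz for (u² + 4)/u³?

Repeated linear factor (power 3): P/u + Q/u² + R/u³


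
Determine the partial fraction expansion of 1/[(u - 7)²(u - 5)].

Cover-up at u=5: R = 1/(5 - 7)² = 1/4. Cover-up at u=7: Q = 1/(7 - 5) = 1/2. Comparing u² coeff: P = -R = -1/4
Result: (-1/4)/(u - 7) + (1/2)/(u - 7)² + (1/4)/(u - 5)


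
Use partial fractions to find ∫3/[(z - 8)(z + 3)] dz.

Decompose: 3/[(z - 8)(z + 3)] = (3/11)/(z - 8) - (3/11)/(z + 3). Integrate each term: (3/11) ln|(z - 8)| - (3/11) ln|(z + 3)| + C


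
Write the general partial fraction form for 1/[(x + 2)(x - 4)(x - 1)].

Three distinct linear factors: α/(x + 2) + β/(x - 4) + γ/(x - 1)


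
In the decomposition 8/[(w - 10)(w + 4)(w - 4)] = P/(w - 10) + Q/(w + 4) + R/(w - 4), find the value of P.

Cover-up at w = 10: P = 8/[(10 + 4)(10 - 4)] = 8/[(14)(6)] = 8/84 = 2/21


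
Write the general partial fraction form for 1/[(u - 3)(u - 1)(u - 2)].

Three distinct linear factors: A/(u - 3) + B/(u - 1) + C/(u - 2)


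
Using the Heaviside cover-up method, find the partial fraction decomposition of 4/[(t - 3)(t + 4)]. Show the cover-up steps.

Cover (t - 3): set t=3, get P = 4/(3 + 4) = 4/7. Cover (t + 4): set t=-4, get Q = 4/(-4 - 3) = -4/7.
Result: (4/7)/(t - 3) - (4/7)/(t + 4)


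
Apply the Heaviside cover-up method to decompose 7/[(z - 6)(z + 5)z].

Cover (z - 6), z=6: A = 7/[(6 + 5)(6 - 0)] = 7/66. Cover (z + 5), z=-5: B = 7/[(-5 - 6)(-5 - 0)] = 7/55. Cover z, z=0: C = 7/[(0 - 6)(0 + 5)] = -7/30.
Result: (7/66)/(z - 6) + (7/55)/(z + 5) - (7/30)/z


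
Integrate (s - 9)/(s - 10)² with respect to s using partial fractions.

Decompose: P = 1, Q = 1·10 - 9 = 1, so (s - 9)/(s - 10)² = 1/(s - 10) + 1/(s - 10)². Integrate: ∫ P/(s - 10) ds = ln|(s - 10)|; ∫ Q/(s - 10)² ds = -1/(s - 10). Sum: ln|(s - 10)| - 1/(s - 10) + C


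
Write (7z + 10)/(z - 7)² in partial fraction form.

(7z + 10) = A(z - 7) + B. At z = 7: B = 7·7 + 10 = 59. Coeff of z: A = 7
Result: 7/(z - 7) + 59/(z - 7)²


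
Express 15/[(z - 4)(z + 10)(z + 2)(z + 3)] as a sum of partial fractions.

Using Heaviside cover-up: (5/196)/(z - 4) - (15/784)/(z + 10) - (5/16)/(z + 2) + (15/49)/(z + 3)


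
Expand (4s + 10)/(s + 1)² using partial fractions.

(4s + 10) = A(s + 1) + B. At s = -1: B = 4·(-1) + 10 = 6. Coeff of s: A = 4
Result: 4/(s + 1) + 6/(s + 1)²


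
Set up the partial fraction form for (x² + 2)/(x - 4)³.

Repeated linear factor (power 3): α/(x - 4) + β/(x - 4)² + γ/(x - 4)³


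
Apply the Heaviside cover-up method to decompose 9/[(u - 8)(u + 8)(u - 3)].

Cover (u - 8), u=8: A = 9/[(8 + 8)(8 - 3)] = 9/80. Cover (u + 8), u=-8: B = 9/[(-8 - 8)(-8 - 3)] = 9/176. Cover (u - 3), u=3: C = 9/[(3 - 8)(3 + 8)] = -9/55.
Result: (9/80)/(u - 8) + (9/176)/(u + 8) - (9/55)/(u - 3)


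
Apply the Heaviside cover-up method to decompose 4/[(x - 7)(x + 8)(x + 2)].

Cover (x - 7), x=7: A = 4/[(7 + 8)(7 + 2)] = 4/135. Cover (x + 8), x=-8: B = 4/[(-8 - 7)(-8 + 2)] = 2/45. Cover (x + 2), x=-2: C = 4/[(-2 - 7)(-2 + 8)] = -2/27.
Result: (4/135)/(x - 7) + (2/45)/(x + 8) - (2/27)/(x + 2)


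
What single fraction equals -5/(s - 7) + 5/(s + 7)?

Common denominator (s - 7)(s + 7). Numerator: -5(s + 7) + 5(s - 7) = (-5s - 35) + (5s - 35) = -70
Result: (-70)/[(s - 7)(s + 7)]


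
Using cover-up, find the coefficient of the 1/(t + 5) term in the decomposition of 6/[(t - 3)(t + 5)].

Cover (t + 5), set t=-5: 6/((t - 3) at t=-5) = 6/(-8) = -3/4


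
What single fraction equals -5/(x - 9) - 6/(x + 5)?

Common denominator (x - 9)(x + 5). Numerator: -5(x + 5) - 6(x - 9) = (-5x - 25) - (6x - 54) = -11x + 29
Result: (-11x + 29)/[(x - 9)(x + 5)]


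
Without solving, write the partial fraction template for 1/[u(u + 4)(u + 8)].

Three distinct linear factors: P/u + Q/(u + 4) + R/(u + 8)


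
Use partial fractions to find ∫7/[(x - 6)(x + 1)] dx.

Decompose: 7/[(x - 6)(x + 1)] = 1/(x - 6) - 1/(x + 1). Integrate each term: ln|(x - 6)| - ln|(x + 1)| + C


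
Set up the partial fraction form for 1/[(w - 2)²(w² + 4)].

Repeated linear + quadratic: A/(w - 2) + B/(w - 2)² + (Cw + D)/(w² + 4)


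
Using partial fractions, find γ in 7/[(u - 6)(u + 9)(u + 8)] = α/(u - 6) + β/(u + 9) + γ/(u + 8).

Cover-up at u = -8: γ = 7/[(-8 - 6)(-8 + 9)] = 7/[(-14)(1)] = -7/14 = -1/2


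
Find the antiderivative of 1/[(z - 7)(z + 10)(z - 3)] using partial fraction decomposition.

Cover-up: α = 1/68, β = 1/221, γ = -1/52. Decomposition: (1/68)/(z - 7) + (1/221)/(z + 10) - (1/52)/(z - 3). Integrate each term: (1/68) ln|(z - 7)| + (1/221) ln|(z + 10)| - (1/52) ln|(z - 3)| + C


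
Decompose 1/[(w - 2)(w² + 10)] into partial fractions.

Cover-up at w = 2: P = 1/(2² + 10) = 1/14. Then Q = -P = -1/14, R = -P·(0 + 2) = -1/7
Result: (1/14)/(w - 2) - ((1/14)w + 1/7)/(w² + 10)


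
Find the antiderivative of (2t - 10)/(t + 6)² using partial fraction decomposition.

Decompose: A = 2, B = 2·(-6) - 10 = -22, so (2t - 10)/(t + 6)² = 2/(t + 6) - 22/(t + 6)². Integrate: ∫ A/(t + 6) dt = 2 ln|(t + 6)|; ∫ B/(t + 6)² dt = 22/(t + 6). Sum: 2 ln|(t + 6)| + 22/(t + 6) + C


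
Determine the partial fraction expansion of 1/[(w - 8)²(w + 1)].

Cover-up at w=-1: C = 1/(-1 - 8)² = 1/81. Cover-up at w=8: B = 1/(8 + 1) = 1/9. Comparing w² coeff: A = -C = -1/81
Result: (-1/81)/(w - 8) + (1/9)/(w - 8)² + (1/81)/(w + 1)


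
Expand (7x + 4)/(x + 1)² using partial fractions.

(7x + 4) = α(x + 1) + β. At x = -1: β = 7·(-1) + 4 = -3. Coeff of x: α = 7
Result: 7/(x + 1) - 3/(x + 1)²


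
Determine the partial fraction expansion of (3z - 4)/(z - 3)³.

(3z - 4) = A(z - 3)² + B(z - 3) + C. At z = 3: C = 3·3 - 4 = 5. Coefficients: A = 0, B = 3
Result: 3/(z - 3)² + 5/(z - 3)³


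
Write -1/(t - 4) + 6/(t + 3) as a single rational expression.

Common denominator (t - 4)(t + 3). Numerator: -1(t + 3) + 6(t - 4) = (-t - 3) + (6t - 24) = 5t - 27
Result: (5t - 27)/[(t - 4)(t + 3)]


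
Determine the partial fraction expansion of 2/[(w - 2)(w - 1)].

2/(w - 2)(w - 1) = A/(w - 2) + B/(w - 1). A = 2/(2 - 1) = 2, B = 2/(1 - 2) = -2
Result: 2/(w - 2) - 2/(w - 1)


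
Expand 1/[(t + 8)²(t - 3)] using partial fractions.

Cover-up at t=3: C = 1/(3 + 8)² = 1/121. Cover-up at t=-8: B = 1/(-8 - 3) = -1/11. Comparing t² coeff: A = -C = -1/121
Result: (-1/121)/(t + 8) - (1/11)/(t + 8)² + (1/121)/(t - 3)


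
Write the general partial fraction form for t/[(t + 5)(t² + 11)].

Linear + irreducible quadratic: P/(t + 5) + (Qt + R)/(t² + 11)


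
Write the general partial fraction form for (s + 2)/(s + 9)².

Repeated linear factor: A/(s + 9) + B/(s + 9)²


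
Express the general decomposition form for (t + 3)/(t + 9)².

Repeated linear factor: α/(t + 9) + β/(t + 9)²


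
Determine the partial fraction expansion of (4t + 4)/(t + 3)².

(4t + 4) = A(t + 3) + B. At t = -3: B = 4·(-3) + 4 = -8. Coeff of t: A = 4
Result: 4/(t + 3) - 8/(t + 3)²


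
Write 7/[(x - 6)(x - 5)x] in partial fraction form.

Using cover-up method: P = 7/6, Q = -7/5, R = 7/30
Result: (7/6)/(x - 6) - (7/5)/(x - 5) + (7/30)/x


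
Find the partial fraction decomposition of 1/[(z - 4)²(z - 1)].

Cover-up at z=1: R = 1/(1 - 4)² = 1/9. Cover-up at z=4: Q = 1/(4 - 1) = 1/3. Comparing z² coeff: P = -R = -1/9
Result: (-1/9)/(z - 4) + (1/3)/(z - 4)² + (1/9)/(z - 1)


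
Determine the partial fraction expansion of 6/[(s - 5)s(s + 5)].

Using cover-up method: A = 3/25, B = -6/25, C = 3/25
Result: (3/25)/(s - 5) - (6/25)/s + (3/25)/(s + 5)


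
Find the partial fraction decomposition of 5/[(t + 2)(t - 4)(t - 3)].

Using cover-up method: α = 1/6, β = 5/6, γ = -1
Result: (1/6)/(t + 2) + (5/6)/(t - 4) - 1/(t - 3)


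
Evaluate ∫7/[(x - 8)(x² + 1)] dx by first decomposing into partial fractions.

Cover-up at x=8: P = 7/(8²+1) = 7/65. Coeff matching: Q = -7/65, R = -56/65. Decomposition: (7/65)/(x - 8) - ((7/65)x + 56/65)/(x² + 1). Integrate: linear → ln, quadratic → (1/2)ln + arctan: (7/65) ln|(x - 8)| - (7/130) ln(x² + 1) - (56/65) arctan(x) + C


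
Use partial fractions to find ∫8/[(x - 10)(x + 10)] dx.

Decompose: 8/[(x - 10)(x + 10)] = (2/5)/(x - 10) - (2/5)/(x + 10). Integrate each term: (2/5) ln|(x - 10)| - (2/5) ln|(x + 10)| + C


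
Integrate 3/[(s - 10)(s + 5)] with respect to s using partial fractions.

Decompose: 3/[(s - 10)(s + 5)] = (1/5)/(s - 10) - (1/5)/(s + 5). Integrate each term: (1/5) ln|(s - 10)| - (1/5) ln|(s + 5)| + C


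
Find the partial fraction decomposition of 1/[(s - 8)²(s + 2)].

Cover-up at s=-2: R = 1/(-2 - 8)² = 1/100. Cover-up at s=8: Q = 1/(8 + 2) = 1/10. Comparing s² coeff: P = -R = -1/100
Result: (-1/100)/(s - 8) + (1/10)/(s - 8)² + (1/100)/(s + 2)


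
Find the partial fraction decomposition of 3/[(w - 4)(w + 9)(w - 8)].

Using cover-up method: α = -3/52, β = 3/221, γ = 3/68
Result: (-3/52)/(w - 4) + (3/221)/(w + 9) + (3/68)/(w - 8)


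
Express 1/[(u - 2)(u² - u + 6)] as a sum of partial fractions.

Cover-up at u = 2: P = 1/(2² - 1·2 + 6) = 1/8. Then Q = -P = -1/8, R = -P·(-1 + 2) = -1/8
Result: (1/8)/(u - 2) - ((1/8)u + 1/8)/(u² - u + 6)


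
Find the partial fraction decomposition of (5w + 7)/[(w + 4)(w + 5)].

At w=-4: P = (5·(-4) + 7)/(-4 + 5) = -13. At w=-5: Q = (5·(-5) + 7)/(-5 + 4) = 18
Result: -13/(w + 4) + 18/(w + 5)


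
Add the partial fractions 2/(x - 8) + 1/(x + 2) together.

Common denominator (x - 8)(x + 2). Numerator: 2(x + 2) + 1(x - 8) = (2x + 4) + (x - 8) = 3x - 4
Result: (3x - 4)/[(x - 8)(x + 2)]


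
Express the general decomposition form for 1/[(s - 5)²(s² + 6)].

Repeated linear + quadratic: A/(s - 5) + B/(s - 5)² + (Cs + D)/(s² + 6)


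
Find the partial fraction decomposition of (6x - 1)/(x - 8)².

(6x - 1) = α(x - 8) + β. At x = 8: β = 6·8 - 1 = 47. Coeff of x: α = 6
Result: 6/(x - 8) + 47/(x - 8)²


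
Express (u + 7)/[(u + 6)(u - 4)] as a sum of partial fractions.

At u=-6: A = (1·(-6) + 7)/(-6 - 4) = -1/10. At u=4: B = (1·4 + 7)/(4 + 6) = 11/10
Result: (-1/10)/(u + 6) + (11/10)/(u - 4)


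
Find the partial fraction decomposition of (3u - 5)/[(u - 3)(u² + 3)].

At u=3: A = (3·3 - 5)/(3² + 3) = 1/3. B = -A = -1/3, C = 3 - 3·A = 2
Result: (1/3)/(u - 3) - ((1/3)u - 2)/(u² + 3)


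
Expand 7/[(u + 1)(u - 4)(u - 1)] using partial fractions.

Using cover-up method: P = 7/10, Q = 7/15, R = -7/6
Result: (7/10)/(u + 1) + (7/15)/(u - 4) - (7/6)/(u - 1)


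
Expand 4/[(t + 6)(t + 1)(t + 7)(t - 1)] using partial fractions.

Using Heaviside cover-up: (4/35)/(t + 6) - (1/15)/(t + 1) - (1/12)/(t + 7) + (1/28)/(t - 1)


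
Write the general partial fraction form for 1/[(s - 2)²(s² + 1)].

Repeated linear + quadratic: P/(s - 2) + Q/(s - 2)² + (Rs + S)/(s² + 1)


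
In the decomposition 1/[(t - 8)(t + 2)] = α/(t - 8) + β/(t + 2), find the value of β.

Cover-up at t = -2: β = 1/(-2 - 8) = -1/10


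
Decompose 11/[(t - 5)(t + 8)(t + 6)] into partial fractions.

Using cover-up method: α = 1/13, β = 11/26, γ = -1/2
Result: (1/13)/(t - 5) + (11/26)/(t + 8) - (1/2)/(t + 6)


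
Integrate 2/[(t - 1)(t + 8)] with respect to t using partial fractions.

Decompose: 2/[(t - 1)(t + 8)] = (2/9)/(t - 1) - (2/9)/(t + 8). Integrate each term: (2/9) ln|(t - 1)| - (2/9) ln|(t + 8)| + C


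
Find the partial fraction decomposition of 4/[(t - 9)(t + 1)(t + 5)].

Using cover-up method: α = 1/35, β = -1/10, γ = 1/14
Result: (1/35)/(t - 9) - (1/10)/(t + 1) + (1/14)/(t + 5)


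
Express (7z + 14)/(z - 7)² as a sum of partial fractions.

(7z + 14) = α(z - 7) + β. At z = 7: β = 7·7 + 14 = 63. Coeff of z: α = 7
Result: 7/(z - 7) + 63/(z - 7)²


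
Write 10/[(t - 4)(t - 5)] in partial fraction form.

10/(t - 4)(t - 5) = α/(t - 4) + β/(t - 5). α = 10/(4 - 5) = -10, β = 10/(5 - 4) = 10
Result: -10/(t - 4) + 10/(t - 5)


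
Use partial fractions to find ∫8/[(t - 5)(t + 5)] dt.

Decompose: 8/[(t - 5)(t + 5)] = (4/5)/(t - 5) - (4/5)/(t + 5). Integrate each term: (4/5) ln|(t - 5)| - (4/5) ln|(t + 5)| + C


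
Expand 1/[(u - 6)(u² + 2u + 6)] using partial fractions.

Cover-up at u = 6: A = 1/(6² + 2·6 + 6) = 1/54. Then B = -A = -1/54, C = -A·(2 + 6) = -4/27
Result: (1/54)/(u - 6) - ((1/54)u + 4/27)/(u² + 2u + 6)


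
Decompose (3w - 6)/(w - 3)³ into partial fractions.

(3w - 6) = A(w - 3)² + B(w - 3) + C. At w = 3: C = 3·3 - 6 = 3. Coefficients: A = 0, B = 3
Result: 3/(w - 3)² + 3/(w - 3)³


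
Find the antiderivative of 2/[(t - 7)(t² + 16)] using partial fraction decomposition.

Cover-up at t=7: P = 2/(7²+16) = 2/65. Coeff matching: Q = -2/65, R = -14/65. Decomposition: (2/65)/(t - 7) - ((2/65)t + 14/65)/(t² + 16). Integrate: linear → ln, quadratic → (1/2)ln + arctan: (2/65) ln|(t - 7)| - (1/65) ln(t² + 16) - (7/130) arctan(t/4) + C


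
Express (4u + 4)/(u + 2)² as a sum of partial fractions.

(4u + 4) = A(u + 2) + B. At u = -2: B = 4·(-2) + 4 = -4. Coeff of u: A = 4
Result: 4/(u + 2) - 4/(u + 2)²


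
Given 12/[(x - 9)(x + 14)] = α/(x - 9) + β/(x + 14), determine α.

Cover-up at x = 9: α = 12/(9 + 14) = 12/23


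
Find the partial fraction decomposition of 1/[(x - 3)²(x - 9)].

Cover-up at x=9: R = 1/(9 - 3)² = 1/36. Cover-up at x=3: Q = 1/(3 - 9) = -1/6. Comparing x² coeff: P = -R = -1/36
Result: (-1/36)/(x - 3) - (1/6)/(x - 3)² + (1/36)/(x - 9)


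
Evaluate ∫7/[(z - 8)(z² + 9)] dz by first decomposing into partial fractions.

Cover-up at z=8: P = 7/(8²+9) = 7/73. Coeff matching: Q = -7/73, R = -56/73. Decomposition: (7/73)/(z - 8) - ((7/73)z + 56/73)/(z² + 9). Integrate: linear → ln, quadratic → (1/2)ln + arctan: (7/73) ln|(z - 8)| - (7/146) ln(z² + 9) - (56/219) arctan(z/3) + C


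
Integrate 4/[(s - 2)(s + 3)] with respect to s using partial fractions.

Decompose: 4/[(s - 2)(s + 3)] = (4/5)/(s - 2) - (4/5)/(s + 3). Integrate each term: (4/5) ln|(s - 2)| - (4/5) ln|(s + 3)| + C


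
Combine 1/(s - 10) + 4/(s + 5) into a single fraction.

Common denominator (s - 10)(s + 5). Numerator: 1(s + 5) + 4(s - 10) = (s + 5) + (4s - 40) = 5s - 35
Result: (5s - 35)/[(s - 10)(s + 5)]


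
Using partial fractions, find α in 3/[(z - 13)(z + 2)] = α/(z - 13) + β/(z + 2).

Cover-up at z = 13: α = 3/(13 + 2) = 3/15 = 1/5


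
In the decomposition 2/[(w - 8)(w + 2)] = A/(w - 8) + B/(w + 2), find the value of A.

Cover-up at w = 8: A = 2/(8 + 2) = 2/10 = 1/5


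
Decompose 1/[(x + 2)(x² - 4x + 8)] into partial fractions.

Cover-up at x = -2: α = 1/((-2)² - 4·(-2) + 8) = 1/20. Then β = -α = -1/20, γ = -α·(-4 - 2) = 3/10
Result: (1/20)/(x + 2) - ((1/20)x - 3/10)/(x² - 4x + 8)


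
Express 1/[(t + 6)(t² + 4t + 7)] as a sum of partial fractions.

Cover-up at t = -6: P = 1/((-6)² + 4·(-6) + 7) = 1/19. Then Q = -P = -1/19, R = -P·(4 - 6) = 2/19
Result: (1/19)/(t + 6) - ((1/19)t - 2/19)/(t² + 4t + 7)


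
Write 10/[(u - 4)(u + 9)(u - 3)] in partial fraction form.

Using cover-up method: P = 10/13, Q = 5/78, R = -5/6
Result: (10/13)/(u - 4) + (5/78)/(u + 9) - (5/6)/(u - 3)


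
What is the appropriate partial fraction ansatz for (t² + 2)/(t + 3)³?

Repeated linear factor (power 3): A/(t + 3) + B/(t + 3)² + C/(t + 3)³


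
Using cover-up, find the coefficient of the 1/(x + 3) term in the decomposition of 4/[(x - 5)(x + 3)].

Cover (x + 3), set x=-3: 4/((x - 5) at x=-3) = 4/(-8) = -1/2


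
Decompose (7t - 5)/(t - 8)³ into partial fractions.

(7t - 5) = α(t - 8)² + β(t - 8) + γ. At t = 8: γ = 7·8 - 5 = 51. Coefficients: α = 0, β = 7
Result: 7/(t - 8)² + 51/(t - 8)³


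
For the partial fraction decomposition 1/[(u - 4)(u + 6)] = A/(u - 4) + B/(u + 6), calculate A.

Cover-up at u = 4: A = 1/(4 + 6) = 1/10


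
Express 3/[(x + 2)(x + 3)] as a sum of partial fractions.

3/(x + 2)(x + 3) = A/(x + 2) + B/(x + 3). A = 3/(-2 + 3) = 3, B = 3/(-3 + 2) = -3
Result: 3/(x + 2) - 3/(x + 3)


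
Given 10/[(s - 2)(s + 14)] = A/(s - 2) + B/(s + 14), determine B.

Cover-up at s = -14: B = 10/(-14 - 2) = -10/16 = -5/8


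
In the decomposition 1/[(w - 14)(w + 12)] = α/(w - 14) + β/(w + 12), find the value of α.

Cover-up at w = 14: α = 1/(14 + 12) = 1/26


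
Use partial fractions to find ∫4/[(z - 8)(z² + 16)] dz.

Cover-up at z=8: P = 4/(8²+16) = 1/20. Coeff matching: Q = -1/20, R = -2/5. Decomposition: (1/20)/(z - 8) - ((1/20)z + 2/5)/(z² + 16). Integrate: linear → ln, quadratic → (1/2)ln + arctan: (1/20) ln|(z - 8)| - (1/40) ln(z² + 16) - (1/10) arctan(z/4) + C


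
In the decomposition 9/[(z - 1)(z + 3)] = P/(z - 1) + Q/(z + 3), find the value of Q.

Cover-up at z = -3: Q = 9/(-3 - 1) = -9/4


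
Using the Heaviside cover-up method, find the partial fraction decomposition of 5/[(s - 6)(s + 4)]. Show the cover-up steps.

Cover (s - 6): set s=6, get α = 5/(6 + 4) = 1/2. Cover (s + 4): set s=-4, get β = 5/(-4 - 6) = -1/2.
Result: (1/2)/(s - 6) - (1/2)/(s + 4)


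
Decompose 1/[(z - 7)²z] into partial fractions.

Cover-up at z=0: γ = 1/(0 - 7)² = 1/49. Cover-up at z=7: β = 1/(7 - 0) = 1/7. Comparing z² coeff: α = -γ = -1/49
Result: (-1/49)/(z - 7) + (1/7)/(z - 7)² + (1/49)/z


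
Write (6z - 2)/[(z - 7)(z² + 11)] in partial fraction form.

At z=7: α = (6·7 - 2)/(7² + 11) = 2/3. β = -α = -2/3, γ = 6 - 7·α = 4/3
Result: (2/3)/(z - 7) - ((2/3)z - 4/3)/(z² + 11)


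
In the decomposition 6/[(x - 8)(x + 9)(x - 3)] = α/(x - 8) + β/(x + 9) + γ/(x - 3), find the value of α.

Cover-up at x = 8: α = 6/[(8 + 9)(8 - 3)] = 6/[(17)(5)] = 6/85


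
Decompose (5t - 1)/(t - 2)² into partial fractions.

(5t - 1) = α(t - 2) + β. At t = 2: β = 5·2 - 1 = 9. Coeff of t: α = 5
Result: 5/(t - 2) + 9/(t - 2)²


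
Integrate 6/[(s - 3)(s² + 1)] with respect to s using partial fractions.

Cover-up at s=3: A = 6/(3²+1) = 3/5. Coeff matching: B = -3/5, C = -9/5. Decomposition: (3/5)/(s - 3) - ((3/5)s + 9/5)/(s² + 1). Integrate: linear → ln, quadratic → (1/2)ln + arctan: (3/5) ln|(s - 3)| - (3/10) ln(s² + 1) - (9/5) arctan(s) + C


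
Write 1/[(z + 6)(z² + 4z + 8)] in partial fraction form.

Cover-up at z = -6: A = 1/((-6)² + 4·(-6) + 8) = 1/20. Then B = -A = -1/20, C = -A·(4 - 6) = 1/10
Result: (1/20)/(z + 6) - ((1/20)z - 1/10)/(z² + 4z + 8)


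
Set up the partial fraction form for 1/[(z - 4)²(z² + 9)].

Repeated linear + quadratic: A/(z - 4) + B/(z - 4)² + (Cz + D)/(z² + 9)


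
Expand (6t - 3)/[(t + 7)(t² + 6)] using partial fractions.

At t=-7: α = (6·(-7) - 3)/((-7)² + 6) = -9/11. β = -α = 9/11, γ = 6 - (-7)·α = 3/11
Result: (-9/11)/(t + 7) + ((9/11)t + 3/11)/(t² + 6)


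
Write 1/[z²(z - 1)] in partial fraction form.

Cover-up at z=1: γ = 1/(1 - 0)² = 1. Cover-up at z=0: β = 1/(0 - 1) = -1. Comparing z² coeff: α = -γ = -1
Result: -1/z - 1/z² + 1/(z - 1)


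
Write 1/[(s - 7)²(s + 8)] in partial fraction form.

Cover-up at s=-8: γ = 1/(-8 - 7)² = 1/225. Cover-up at s=7: β = 1/(7 + 8) = 1/15. Comparing s² coeff: α = -γ = -1/225
Result: (-1/225)/(s - 7) + (1/15)/(s - 7)² + (1/225)/(s + 8)


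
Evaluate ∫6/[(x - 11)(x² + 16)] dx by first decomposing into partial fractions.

Cover-up at x=11: P = 6/(11²+16) = 6/137. Coeff matching: Q = -6/137, R = -66/137. Decomposition: (6/137)/(x - 11) - ((6/137)x + 66/137)/(x² + 16). Integrate: linear → ln, quadratic → (1/2)ln + arctan: (6/137) ln|(x - 11)| - (3/137) ln(x² + 16) - (33/274) arctan(x/4) + C


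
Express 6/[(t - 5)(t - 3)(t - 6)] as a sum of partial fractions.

Using cover-up method: P = -3, Q = 1, R = 2
Result: -3/(t - 5) + 1/(t - 3) + 2/(t - 6)


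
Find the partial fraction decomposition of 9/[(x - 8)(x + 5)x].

Using cover-up method: P = 9/104, Q = 9/65, R = -9/40
Result: (9/104)/(x - 8) + (9/65)/(x + 5) - (9/40)/x


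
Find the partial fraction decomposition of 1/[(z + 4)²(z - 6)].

Cover-up at z=6: γ = 1/(6 + 4)² = 1/100. Cover-up at z=-4: β = 1/(-4 - 6) = -1/10. Comparing z² coeff: α = -γ = -1/100
Result: (-1/100)/(z + 4) - (1/10)/(z + 4)² + (1/100)/(z - 6)


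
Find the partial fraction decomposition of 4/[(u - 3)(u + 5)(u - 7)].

Using cover-up method: α = -1/8, β = 1/24, γ = 1/12
Result: (-1/8)/(u - 3) + (1/24)/(u + 5) + (1/12)/(u - 7)


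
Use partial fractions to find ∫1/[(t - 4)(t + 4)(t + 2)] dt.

Cover-up: α = 1/48, β = 1/16, γ = -1/12. Decomposition: (1/48)/(t - 4) + (1/16)/(t + 4) - (1/12)/(t + 2). Integrate each term: (1/48) ln|(t - 4)| + (1/16) ln|(t + 4)| - (1/12) ln|(t + 2)| + C


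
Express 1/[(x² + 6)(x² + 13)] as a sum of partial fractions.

Coefficient matching gives P = R = 0, Q = 1/(13-6) = 1/7, S = -Q = -1/7
Result: (1/7)/(x² + 6) - (1/7)/(x² + 13)


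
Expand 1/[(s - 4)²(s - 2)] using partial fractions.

Cover-up at s=2: C = 1/(2 - 4)² = 1/4. Cover-up at s=4: B = 1/(4 - 2) = 1/2. Comparing s² coeff: A = -C = -1/4
Result: (-1/4)/(s - 4) + (1/2)/(s - 4)² + (1/4)/(s - 2)


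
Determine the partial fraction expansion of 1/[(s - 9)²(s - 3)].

Cover-up at s=3: γ = 1/(3 - 9)² = 1/36. Cover-up at s=9: β = 1/(9 - 3) = 1/6. Comparing s² coeff: α = -γ = -1/36
Result: (-1/36)/(s - 9) + (1/6)/(s - 9)² + (1/36)/(s - 3)


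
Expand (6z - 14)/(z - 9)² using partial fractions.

(6z - 14) = A(z - 9) + B. At z = 9: B = 6·9 - 14 = 40. Coeff of z: A = 6
Result: 6/(z - 9) + 40/(z - 9)²


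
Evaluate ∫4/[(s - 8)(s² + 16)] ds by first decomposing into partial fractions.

Cover-up at s=8: α = 4/(8²+16) = 1/20. Coeff matching: β = -1/20, γ = -2/5. Decomposition: (1/20)/(s - 8) - ((1/20)s + 2/5)/(s² + 16). Integrate: linear → ln, quadratic → (1/2)ln + arctan: (1/20) ln|(s - 8)| - (1/40) ln(s² + 16) - (1/10) arctan(s/4) + C


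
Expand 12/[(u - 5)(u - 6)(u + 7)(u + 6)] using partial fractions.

Using Heaviside cover-up: (-1/11)/(u - 5) + (1/13)/(u - 6) - (1/13)/(u + 7) + (1/11)/(u + 6)


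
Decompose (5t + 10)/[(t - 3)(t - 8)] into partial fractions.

At t=3: A = (5·3 + 10)/(3 - 8) = -5. At t=8: B = (5·8 + 10)/(8 - 3) = 10
Result: -5/(t - 3) + 10/(t - 8)


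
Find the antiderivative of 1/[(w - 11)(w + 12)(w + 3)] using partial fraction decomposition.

Cover-up: A = 1/322, B = 1/207, C = -1/126. Decomposition: (1/322)/(w - 11) + (1/207)/(w + 12) - (1/126)/(w + 3). Integrate each term: (1/322) ln|(w - 11)| + (1/207) ln|(w + 12)| - (1/126) ln|(w + 3)| + C


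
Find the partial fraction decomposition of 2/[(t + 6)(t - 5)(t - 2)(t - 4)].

Using Heaviside cover-up: (-1/440)/(t + 6) + (2/33)/(t - 5) + (1/24)/(t - 2) - (1/10)/(t - 4)


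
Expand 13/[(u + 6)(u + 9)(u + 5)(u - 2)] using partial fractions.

Using Heaviside cover-up: (13/24)/(u + 6) - (13/132)/(u + 9) - (13/28)/(u + 5) + (13/616)/(u - 2)


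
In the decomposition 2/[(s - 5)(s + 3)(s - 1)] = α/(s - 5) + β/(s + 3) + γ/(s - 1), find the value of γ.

Cover-up at s = 1: γ = 2/[(1 - 5)(1 + 3)] = 2/[(-4)(4)] = -2/16 = -1/8


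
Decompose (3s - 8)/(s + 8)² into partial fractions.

(3s - 8) = A(s + 8) + B. At s = -8: B = 3·(-8) - 8 = -32. Coeff of s: A = 3
Result: 3/(s + 8) - 32/(s + 8)²


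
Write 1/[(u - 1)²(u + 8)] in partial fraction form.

Cover-up at u=-8: R = 1/(-8 - 1)² = 1/81. Cover-up at u=1: Q = 1/(1 + 8) = 1/9. Comparing u² coeff: P = -R = -1/81
Result: (-1/81)/(u - 1) + (1/9)/(u - 1)² + (1/81)/(u + 8)


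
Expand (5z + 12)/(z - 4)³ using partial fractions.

(5z + 12) = α(z - 4)² + β(z - 4) + γ. At z = 4: γ = 5·4 + 12 = 32. Coefficients: α = 0, β = 5
Result: 5/(z - 4)² + 32/(z - 4)³


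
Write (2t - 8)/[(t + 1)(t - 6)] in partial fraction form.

At t=-1: α = (2·(-1) - 8)/(-1 - 6) = 10/7. At t=6: β = (2·6 - 8)/(6 + 1) = 4/7
Result: (10/7)/(t + 1) + (4/7)/(t - 6)


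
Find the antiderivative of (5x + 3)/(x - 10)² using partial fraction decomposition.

Decompose: A = 5, B = 5·10 + 3 = 53, so (5x + 3)/(x - 10)² = 5/(x - 10) + 53/(x - 10)². Integrate: ∫ A/(x - 10) dx = 5 ln|(x - 10)|; ∫ B/(x - 10)² dx = -53/(x - 10). Sum: 5 ln|(x - 10)| - 53/(x - 10) + C


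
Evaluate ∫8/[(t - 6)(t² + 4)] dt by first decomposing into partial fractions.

Cover-up at t=6: A = 8/(6²+4) = 1/5. Coeff matching: B = -1/5, C = -6/5. Decomposition: (1/5)/(t - 6) - ((1/5)t + 6/5)/(t² + 4). Integrate: linear → ln, quadratic → (1/2)ln + arctan: (1/5) ln|(t - 6)| - (1/10) ln(t² + 4) - (3/5) arctan(t/2) + C


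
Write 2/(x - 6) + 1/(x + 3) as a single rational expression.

Common denominator (x - 6)(x + 3). Numerator: 2(x + 3) + 1(x - 6) = (2x + 6) + (x - 6) = 3x
Result: (3x)/[(x - 6)(x + 3)]


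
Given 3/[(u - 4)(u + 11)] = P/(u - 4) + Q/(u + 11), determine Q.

Cover-up at u = -11: Q = 3/(-11 - 4) = -3/15 = -1/5


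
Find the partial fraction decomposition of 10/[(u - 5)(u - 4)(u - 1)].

Using cover-up method: A = 5/2, B = -10/3, C = 5/6
Result: (5/2)/(u - 5) - (10/3)/(u - 4) + (5/6)/(u - 1)


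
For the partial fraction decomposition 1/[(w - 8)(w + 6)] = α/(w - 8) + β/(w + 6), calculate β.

Cover-up at w = -6: β = 1/(-6 - 8) = -1/14


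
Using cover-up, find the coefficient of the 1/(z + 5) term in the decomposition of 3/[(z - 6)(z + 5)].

Cover (z + 5), set z=-5: 3/((z - 6) at z=-5) = 3/(-11) = -3/11


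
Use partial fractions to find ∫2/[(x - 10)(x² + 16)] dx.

Cover-up at x=10: A = 2/(10²+16) = 1/58. Coeff matching: B = -1/58, C = -5/29. Decomposition: (1/58)/(x - 10) - ((1/58)x + 5/29)/(x² + 16). Integrate: linear → ln, quadratic → (1/2)ln + arctan: (1/58) ln|(x - 10)| - (1/116) ln(x² + 16) - (5/116) arctan(x/4) + C


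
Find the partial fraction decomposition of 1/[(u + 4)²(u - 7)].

Cover-up at u=7: C = 1/(7 + 4)² = 1/121. Cover-up at u=-4: B = 1/(-4 - 7) = -1/11. Comparing u² coeff: A = -C = -1/121
Result: (-1/121)/(u + 4) - (1/11)/(u + 4)² + (1/121)/(u - 7)


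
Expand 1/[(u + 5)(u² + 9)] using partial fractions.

Cover-up at u = -5: P = 1/((-5)² + 9) = 1/34. Then Q = -P = -1/34, R = -P·(0 - 5) = 5/34
Result: (1/34)/(u + 5) - ((1/34)u - 5/34)/(u² + 9)


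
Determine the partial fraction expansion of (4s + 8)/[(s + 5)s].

At s=-5: P = (4·(-5) + 8)/(-5 - 0) = 12/5. At s=0: Q = (4·0 + 8)/(0 + 5) = 8/5
Result: (12/5)/(s + 5) + (8/5)/s


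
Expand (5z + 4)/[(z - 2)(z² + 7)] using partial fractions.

At z=2: α = (5·2 + 4)/(2² + 7) = 14/11. β = -α = -14/11, γ = 5 - 2·α = 27/11
Result: (14/11)/(z - 2) - ((14/11)z - 27/11)/(z² + 7)


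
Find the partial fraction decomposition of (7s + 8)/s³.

(7s + 8) = Ps² + Qs + R. At s = 0: R = 7·0 + 8 = 8. Coefficients: P = 0, Q = 7
Result: 7/s² + 8/s³


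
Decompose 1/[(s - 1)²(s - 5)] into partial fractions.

Cover-up at s=5: γ = 1/(5 - 1)² = 1/16. Cover-up at s=1: β = 1/(1 - 5) = -1/4. Comparing s² coeff: α = -γ = -1/16
Result: (-1/16)/(s - 1) - (1/4)/(s - 1)² + (1/16)/(s - 5)


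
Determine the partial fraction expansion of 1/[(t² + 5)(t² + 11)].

Coefficient matching gives α = γ = 0, β = 1/(11-5) = 1/6, δ = -β = -1/6
Result: (1/6)/(t² + 5) - (1/6)/(t² + 11)


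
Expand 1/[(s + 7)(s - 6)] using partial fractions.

1/(s + 7)(s - 6) = A/(s + 7) + B/(s - 6). A = 1/(-7 - 6) = -1/13, B = 1/(6 + 7) = 1/13
Result: (-1/13)/(s + 7) + (1/13)/(s - 6)


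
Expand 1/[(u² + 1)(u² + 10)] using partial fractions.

Coefficient matching gives A = C = 0, B = 1/(10-1) = 1/9, D = -B = -1/9
Result: (1/9)/(u² + 1) - (1/9)/(u² + 10)


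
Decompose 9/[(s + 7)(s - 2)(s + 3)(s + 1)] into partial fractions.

Using Heaviside cover-up: (-1/24)/(s + 7) + (1/15)/(s - 2) + (9/40)/(s + 3) - (1/4)/(s + 1)


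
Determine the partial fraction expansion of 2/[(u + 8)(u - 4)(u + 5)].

Using cover-up method: A = 1/18, B = 1/54, C = -2/27
Result: (1/18)/(u + 8) + (1/54)/(u - 4) - (2/27)/(u + 5)


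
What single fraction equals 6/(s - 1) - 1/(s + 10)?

Common denominator (s - 1)(s + 10). Numerator: 6(s + 10) - 1(s - 1) = (6s + 60) - (s - 1) = 5s + 61
Result: (5s + 61)/[(s - 1)(s + 10)]


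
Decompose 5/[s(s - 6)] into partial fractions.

5/s(s - 6) = A/s + B/(s - 6). A = 5/(0 - 6) = -5/6, B = 5/(6 - 0) = 5/6
Result: (-5/6)/s + (5/6)/(s - 6)


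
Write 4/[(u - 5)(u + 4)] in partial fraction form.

4/(u - 5)(u + 4) = α/(u - 5) + β/(u + 4). α = 4/(5 + 4) = 4/9, β = 4/(-4 - 5) = -4/9
Result: (4/9)/(u - 5) - (4/9)/(u + 4)


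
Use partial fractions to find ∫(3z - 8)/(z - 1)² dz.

Decompose: P = 3, Q = 3·1 - 8 = -5, so (3z - 8)/(z - 1)² = 3/(z - 1) - 5/(z - 1)². Integrate: ∫ P/(z - 1) dz = 3 ln|(z - 1)|; ∫ Q/(z - 1)² dz = 5/(z - 1). Sum: 3 ln|(z - 1)| + 5/(z - 1) + C


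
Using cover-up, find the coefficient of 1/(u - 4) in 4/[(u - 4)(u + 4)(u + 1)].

Cover (u - 4), set u=4: 4/[(4 + 4)(4 + 1)] = 1/10


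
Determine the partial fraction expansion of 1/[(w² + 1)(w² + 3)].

Coefficient matching gives α = γ = 0, β = 1/(3-1) = 1/2, δ = -β = -1/2
Result: (1/2)/(w² + 1) - (1/2)/(w² + 3)


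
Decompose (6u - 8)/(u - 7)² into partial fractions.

(6u - 8) = A(u - 7) + B. At u = 7: B = 6·7 - 8 = 34. Coeff of u: A = 6
Result: 6/(u - 7) + 34/(u - 7)²


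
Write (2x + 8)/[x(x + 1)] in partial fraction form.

At x=0: α = (2·0 + 8)/(0 + 1) = 8. At x=-1: β = (2·(-1) + 8)/(-1 - 0) = -6
Result: 8/x - 6/(x + 1)


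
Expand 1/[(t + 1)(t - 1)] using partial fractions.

1/(t + 1)(t - 1) = A/(t + 1) + B/(t - 1). A = 1/(-1 - 1) = -1/2, B = 1/(1 + 1) = 1/2
Result: (-1/2)/(t + 1) + (1/2)/(t - 1)


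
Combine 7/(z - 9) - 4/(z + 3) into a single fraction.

Common denominator (z - 9)(z + 3). Numerator: 7(z + 3) - 4(z - 9) = (7z + 21) - (4z - 36) = 3z + 57
Result: (3z + 57)/[(z - 9)(z + 3)]


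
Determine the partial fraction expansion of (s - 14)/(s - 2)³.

(s - 14) = α(s - 2)² + β(s - 2) + γ. At s = 2: γ = 1·2 - 14 = -12. Coefficients: α = 0, β = 1
Result: 1/(s - 2)² - 12/(s - 2)³


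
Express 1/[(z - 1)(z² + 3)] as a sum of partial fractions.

Cover-up at z = 1: A = 1/(1² + 3) = 1/4. Then B = -A = -1/4, C = -A·(0 + 1) = -1/4
Result: (1/4)/(z - 1) - ((1/4)z + 1/4)/(z² + 3)


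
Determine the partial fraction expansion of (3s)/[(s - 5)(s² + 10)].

At s=5: P = (3·5 + 0)/(5² + 10) = 3/7. Q = -P = -3/7, R = 3 - 5·P = 6/7
Result: (3/7)/(s - 5) - ((3/7)s - 6/7)/(s² + 10)


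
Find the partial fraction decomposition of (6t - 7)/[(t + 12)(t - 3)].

At t=-12: A = (6·(-12) - 7)/(-12 - 3) = 79/15. At t=3: B = (6·3 - 7)/(3 + 12) = 11/15
Result: (79/15)/(t + 12) + (11/15)/(t - 3)


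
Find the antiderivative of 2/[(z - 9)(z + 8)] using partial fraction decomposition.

Decompose: 2/[(z - 9)(z + 8)] = (2/17)/(z - 9) - (2/17)/(z + 8). Integrate each term: (2/17) ln|(z - 9)| - (2/17) ln|(z + 8)| + C


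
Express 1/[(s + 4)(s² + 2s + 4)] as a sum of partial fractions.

Cover-up at s = -4: P = 1/((-4)² + 2·(-4) + 4) = 1/12. Then Q = -P = -1/12, R = -P·(2 - 4) = 1/6
Result: (1/12)/(s + 4) - ((1/12)s - 1/6)/(s² + 2s + 4)


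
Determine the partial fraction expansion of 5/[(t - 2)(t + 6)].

5/(t - 2)(t + 6) = α/(t - 2) + β/(t + 6). α = 5/(2 + 6) = 5/8, β = 5/(-6 - 2) = -5/8
Result: (5/8)/(t - 2) - (5/8)/(t + 6)


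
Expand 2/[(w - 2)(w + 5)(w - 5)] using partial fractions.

Using cover-up method: P = -2/21, Q = 1/35, R = 1/15
Result: (-2/21)/(w - 2) + (1/35)/(w + 5) + (1/15)/(w - 5)


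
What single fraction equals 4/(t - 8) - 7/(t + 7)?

Common denominator (t - 8)(t + 7). Numerator: 4(t + 7) - 7(t - 8) = (4t + 28) - (7t - 56) = -3t + 84
Result: (-3t + 84)/[(t - 8)(t + 7)]


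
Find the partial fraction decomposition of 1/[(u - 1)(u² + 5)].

Cover-up at u = 1: P = 1/(1² + 5) = 1/6. Then Q = -P = -1/6, R = -P·(0 + 1) = -1/6
Result: (1/6)/(u - 1) - ((1/6)u + 1/6)/(u² + 5)


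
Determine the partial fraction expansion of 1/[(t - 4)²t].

Cover-up at t=0: C = 1/(0 - 4)² = 1/16. Cover-up at t=4: B = 1/(4 - 0) = 1/4. Comparing t² coeff: A = -C = -1/16
Result: (-1/16)/(t - 4) + (1/4)/(t - 4)² + (1/16)/t


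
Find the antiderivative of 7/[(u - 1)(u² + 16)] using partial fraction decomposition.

Cover-up at u=1: α = 7/(1²+16) = 7/17. Coeff matching: β = -7/17, γ = -7/17. Decomposition: (7/17)/(u - 1) - ((7/17)u + 7/17)/(u² + 16). Integrate: linear → ln, quadratic → (1/2)ln + arctan: (7/17) ln|(u - 1)| - (7/34) ln(u² + 16) - (7/68) arctan(u/4) + C


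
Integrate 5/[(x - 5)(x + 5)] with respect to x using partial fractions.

Decompose: 5/[(x - 5)(x + 5)] = (1/2)/(x - 5) - (1/2)/(x + 5). Integrate each term: (1/2) ln|(x - 5)| - (1/2) ln|(x + 5)| + C


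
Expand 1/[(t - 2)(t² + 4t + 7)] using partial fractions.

Cover-up at t = 2: A = 1/(2² + 4·2 + 7) = 1/19. Then B = -A = -1/19, C = -A·(4 + 2) = -6/19
Result: (1/19)/(t - 2) - ((1/19)t + 6/19)/(t² + 4t + 7)


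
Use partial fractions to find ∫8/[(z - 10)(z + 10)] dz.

Decompose: 8/[(z - 10)(z + 10)] = (2/5)/(z - 10) - (2/5)/(z + 10). Integrate each term: (2/5) ln|(z - 10)| - (2/5) ln|(z + 10)| + C


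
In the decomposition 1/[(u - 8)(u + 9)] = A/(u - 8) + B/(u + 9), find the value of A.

Cover-up at u = 8: A = 1/(8 + 9) = 1/17


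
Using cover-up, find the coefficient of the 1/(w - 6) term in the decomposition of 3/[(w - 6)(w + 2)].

Cover (w - 6), set w=6: 3/((w + 2) at w=6) = 3/(8) = 3/8


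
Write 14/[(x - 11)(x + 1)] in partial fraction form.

14/(x - 11)(x + 1) = A/(x - 11) + B/(x + 1). A = 14/(11 + 1) = 7/6, B = 14/(-1 - 11) = -7/6
Result: (7/6)/(x - 11) - (7/6)/(x + 1)


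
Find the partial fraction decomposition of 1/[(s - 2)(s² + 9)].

Cover-up at s = 2: P = 1/(2² + 9) = 1/13. Then Q = -P = -1/13, R = -P·(0 + 2) = -2/13
Result: (1/13)/(s - 2) - ((1/13)s + 2/13)/(s² + 9)


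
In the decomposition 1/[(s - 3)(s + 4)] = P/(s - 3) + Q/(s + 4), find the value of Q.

Cover-up at s = -4: Q = 1/(-4 - 3) = -1/7


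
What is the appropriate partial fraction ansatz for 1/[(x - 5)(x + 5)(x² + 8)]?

Two linear + quadratic: α/(x - 5) + β/(x + 5) + (γx + δ)/(x² + 8)


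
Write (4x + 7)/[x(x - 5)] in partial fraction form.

At x=0: α = (4·0 + 7)/(0 - 5) = -7/5. At x=5: β = (4·5 + 7)/(5 - 0) = 27/5
Result: (-7/5)/x + (27/5)/(x - 5)


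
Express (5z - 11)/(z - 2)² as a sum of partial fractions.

(5z - 11) = P(z - 2) + Q. At z = 2: Q = 5·2 - 11 = -1. Coeff of z: P = 5
Result: 5/(z - 2) - 1/(z - 2)²


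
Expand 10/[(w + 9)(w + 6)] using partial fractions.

10/(w + 9)(w + 6) = P/(w + 9) + Q/(w + 6). P = 10/(-9 + 6) = -10/3, Q = 10/(-6 + 9) = 10/3
Result: (-10/3)/(w + 9) + (10/3)/(w + 6)


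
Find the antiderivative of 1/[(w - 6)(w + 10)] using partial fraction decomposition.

Decompose: 1/[(w - 6)(w + 10)] = (1/16)/(w - 6) - (1/16)/(w + 10). Integrate each term: (1/16) ln|(w - 6)| - (1/16) ln|(w + 10)| + C


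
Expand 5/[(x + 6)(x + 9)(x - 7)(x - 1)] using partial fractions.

Using Heaviside cover-up: (5/273)/(x + 6) - (1/96)/(x + 9) + (5/1248)/(x - 7) - (1/84)/(x - 1)


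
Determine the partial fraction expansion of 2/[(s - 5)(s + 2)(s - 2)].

Using cover-up method: P = 2/21, Q = 1/14, R = -1/6
Result: (2/21)/(s - 5) + (1/14)/(s + 2) - (1/6)/(s - 2)


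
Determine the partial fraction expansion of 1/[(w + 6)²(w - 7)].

Cover-up at w=7: C = 1/(7 + 6)² = 1/169. Cover-up at w=-6: B = 1/(-6 - 7) = -1/13. Comparing w² coeff: A = -C = -1/169
Result: (-1/169)/(w + 6) - (1/13)/(w + 6)² + (1/169)/(w - 7)


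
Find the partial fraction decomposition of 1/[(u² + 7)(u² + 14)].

Coefficient matching gives A = C = 0, B = 1/(14-7) = 1/7, D = -B = -1/7
Result: (1/7)/(u² + 7) - (1/7)/(u² + 14)


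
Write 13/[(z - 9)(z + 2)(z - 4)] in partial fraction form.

Using cover-up method: A = 13/55, B = 13/66, C = -13/30
Result: (13/55)/(z - 9) + (13/66)/(z + 2) - (13/30)/(z - 4)


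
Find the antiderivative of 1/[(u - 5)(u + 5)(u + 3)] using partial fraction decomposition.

Cover-up: A = 1/80, B = 1/20, C = -1/16. Decomposition: (1/80)/(u - 5) + (1/20)/(u + 5) - (1/16)/(u + 3). Integrate each term: (1/80) ln|(u - 5)| + (1/20) ln|(u + 5)| - (1/16) ln|(u + 3)| + C


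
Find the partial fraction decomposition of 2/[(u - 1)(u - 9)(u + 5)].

Using cover-up method: P = -1/24, Q = 1/56, R = 1/42
Result: (-1/24)/(u - 1) + (1/56)/(u - 9) + (1/42)/(u + 5)


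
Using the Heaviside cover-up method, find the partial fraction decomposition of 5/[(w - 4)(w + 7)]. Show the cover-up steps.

Cover (w - 4): set w=4, get P = 5/(4 + 7) = 5/11. Cover (w + 7): set w=-7, get Q = 5/(-7 - 4) = -5/11.
Result: (5/11)/(w - 4) - (5/11)/(w + 7)


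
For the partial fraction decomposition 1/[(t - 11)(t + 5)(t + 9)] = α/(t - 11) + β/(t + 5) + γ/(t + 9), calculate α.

Cover-up at t = 11: α = 1/[(11 + 5)(11 + 9)] = 1/[(16)(20)] = 1/320


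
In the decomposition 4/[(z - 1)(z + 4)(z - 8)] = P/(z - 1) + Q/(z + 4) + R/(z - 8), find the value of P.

Cover-up at z = 1: P = 4/[(1 + 4)(1 - 8)] = 4/[(5)(-7)] = -4/35


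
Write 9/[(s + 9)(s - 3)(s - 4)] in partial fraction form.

Using cover-up method: P = 3/52, Q = -3/4, R = 9/13
Result: (3/52)/(s + 9) - (3/4)/(s - 3) + (9/13)/(s - 4)


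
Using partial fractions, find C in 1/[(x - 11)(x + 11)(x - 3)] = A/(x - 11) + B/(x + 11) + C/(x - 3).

Cover-up at x = 3: C = 1/[(3 - 11)(3 + 11)] = 1/[(-8)(14)] = -1/112


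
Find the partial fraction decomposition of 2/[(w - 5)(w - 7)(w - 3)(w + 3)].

Using Heaviside cover-up: (-1/16)/(w - 5) + (1/40)/(w - 7) + (1/24)/(w - 3) - (1/240)/(w + 3)


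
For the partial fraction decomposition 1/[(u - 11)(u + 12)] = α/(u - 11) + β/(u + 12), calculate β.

Cover-up at u = -12: β = 1/(-12 - 11) = -1/23


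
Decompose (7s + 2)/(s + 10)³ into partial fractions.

(7s + 2) = A(s + 10)² + B(s + 10) + C. At s = -10: C = 7·(-10) + 2 = -68. Coefficients: A = 0, B = 7
Result: 7/(s + 10)² - 68/(s + 10)³


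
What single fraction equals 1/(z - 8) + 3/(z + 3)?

Common denominator (z - 8)(z + 3). Numerator: 1(z + 3) + 3(z - 8) = (z + 3) + (3z - 24) = 4z - 21
Result: (4z - 21)/[(z - 8)(z + 3)]


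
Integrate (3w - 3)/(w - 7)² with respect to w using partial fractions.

Decompose: P = 3, Q = 3·7 - 3 = 18, so (3w - 3)/(w - 7)² = 3/(w - 7) + 18/(w - 7)². Integrate: ∫ P/(w - 7) dw = 3 ln|(w - 7)|; ∫ Q/(w - 7)² dw = -18/(w - 7). Sum: 3 ln|(w - 7)| - 18/(w - 7) + C


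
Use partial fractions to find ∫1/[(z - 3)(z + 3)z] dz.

Cover-up: α = 1/18, β = 1/18, γ = -1/9. Decomposition: (1/18)/(z - 3) + (1/18)/(z + 3) - (1/9)/z. Integrate each term: (1/18) ln|(z - 3)| + (1/18) ln|(z + 3)| - (1/9) ln|z| + C
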